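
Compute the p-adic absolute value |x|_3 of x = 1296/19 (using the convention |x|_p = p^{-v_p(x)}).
|1296/19|_3 = 1/81

Step 1 — compute v_3(x) by factoring powers of 3 out of the numerator and denominator: v_3(1296/19) = 4. Step 2 — apply |x|_p = p^{-v_p(x)} = 3^{-4} = 1/81.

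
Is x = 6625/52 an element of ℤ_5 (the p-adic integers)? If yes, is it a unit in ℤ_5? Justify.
x ∈ ℤ_5 but not a unit; v_5(x) = 3 > 0

ℤ_5 = {x ∈ ℚ_5 : v_5(x) ≥ 0} and ℤ_5^× = {x ∈ ℤ_5 : v_5(x) = 0}. Here v_5(6625/52) = v_5(num) − v_5(den) = 3; compare against these criteria.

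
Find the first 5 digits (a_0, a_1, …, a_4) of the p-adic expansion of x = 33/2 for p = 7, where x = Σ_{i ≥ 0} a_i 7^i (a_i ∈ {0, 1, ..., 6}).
(a_0, …, a_4) = (6, 5, 3, 3, 3)

v_7(33/2) = 0 (numerator and denominator both coprime to 7), so x ∈ ℤ_7^×. Compute digits iteratively via a_i = x_i mod 7, x_{i+1} = (x_i − a_i)/7, with x_0 = x:
  x_0 = 33/2;  a_0 = 6;  x_1 = (x_0 − 6)/7 = 3/2
  x_1 = 3/2;  a_1 = 5;  x_2 = (x_1 − 5)/7 = -1/2
  x_2 = -1/2;  a_2 = 3;  x_3 = (x_2 − 3)/7 = -1/2
  x_3 = -1/2;  a_3 = 3;  x_4 = (x_3 − 3)/7 = -1/2
  x_4 = -1/2;  a_4 = 3;  x_5 = (x_4 − 3)/7 = -1/2
Digits: (6, 5, 3, 3, 3).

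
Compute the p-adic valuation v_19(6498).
v_19(6498) = 2

v_19(n) is the largest exponent k such that 19^k divides n. Factor out: 6498 = 19^2 · 18. (Sign doesn't affect v_p.) So v_19(6498) = 2.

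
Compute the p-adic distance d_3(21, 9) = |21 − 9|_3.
d_3(21, 9) = 1/3

Step 1 — x − y = 21 − 9 = 12. Step 2 — v_3(12) = 1 (factor: 12 = (3^1 · 4); the sign does not affect v_p). Step 3 — |x − y|_3 = 3^{-1} = 1/3.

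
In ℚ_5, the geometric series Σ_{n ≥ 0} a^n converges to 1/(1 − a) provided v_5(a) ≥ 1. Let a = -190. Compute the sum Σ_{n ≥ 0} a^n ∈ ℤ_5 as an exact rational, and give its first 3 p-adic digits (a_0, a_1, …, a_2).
Σ a^n = 1/(1 − a) = 1/191;  first 3 digits = (1, 2, 1)

v_5(a) = 1 ≥ 1, so the series converges in ℤ_5 to 1/(1 − a) = 1/(1 − (-190)) = 1/191. Expand this rational in ℤ_5: compute digits iteratively via d_i = x_i mod 5, x_{i+1} = (x_i − d_i)/5. The first 3 digits are (1, 2, 1).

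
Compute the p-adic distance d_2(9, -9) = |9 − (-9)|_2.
d_2(9, -9) = 1/2

Step 1 — x − y = 9 − (-9) = 18. Step 2 — v_2(18) = 1 (factor: 18 = (2^1 · 9); the sign does not affect v_p). Step 3 — |x − y|_2 = 2^{-1} = 1/2.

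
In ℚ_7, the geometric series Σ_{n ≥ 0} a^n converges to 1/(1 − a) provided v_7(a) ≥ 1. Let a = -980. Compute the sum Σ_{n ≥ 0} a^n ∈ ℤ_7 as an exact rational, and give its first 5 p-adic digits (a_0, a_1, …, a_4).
Σ a^n = 1/(1 − a) = 1/981;  first 5 digits = (1, 0, 1, 4, 0)

v_7(a) = 2 ≥ 1, so the series converges in ℤ_7 to 1/(1 − a) = 1/(1 − (-980)) = 1/981. Expand this rational in ℤ_7: compute digits iteratively via d_i = x_i mod 7, x_{i+1} = (x_i − d_i)/7. The first 5 digits are (1, 0, 1, 4, 0).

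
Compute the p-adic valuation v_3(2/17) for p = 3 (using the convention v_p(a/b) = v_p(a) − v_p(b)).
v_3(2/17) = 0

Factor powers of 3 from the numerator and denominator of the reduced fraction: 2 = 3^0 · 2 and 17 = 3^0 · 17. Apply v_p(a/b) = v_p(a) − v_p(b): v_3(2/17) = 0 − 0 = 0.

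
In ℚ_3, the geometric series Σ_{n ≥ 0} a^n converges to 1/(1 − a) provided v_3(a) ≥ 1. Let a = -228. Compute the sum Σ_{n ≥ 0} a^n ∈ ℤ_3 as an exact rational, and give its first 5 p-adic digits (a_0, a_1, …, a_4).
Σ a^n = 1/(1 − a) = 1/229;  first 5 digits = (1, 2, 2, 1, 0)

v_3(a) = 1 ≥ 1, so the series converges in ℤ_3 to 1/(1 − a) = 1/(1 − (-228)) = 1/229. Expand this rational in ℤ_3: compute digits iteratively via d_i = x_i mod 3, x_{i+1} = (x_i − d_i)/3. The first 5 digits are (1, 2, 2, 1, 0).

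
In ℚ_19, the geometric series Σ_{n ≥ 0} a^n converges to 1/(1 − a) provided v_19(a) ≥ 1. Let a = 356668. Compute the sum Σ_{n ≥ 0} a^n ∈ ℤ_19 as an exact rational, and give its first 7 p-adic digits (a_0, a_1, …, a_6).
Σ a^n = 1/(1 − a) = -1/356667;  first 7 digits = (1, 0, 0, 14, 2, 0, 6)

v_19(a) = 3 ≥ 1, so the series converges in ℤ_19 to 1/(1 − a) = 1/(1 − 356668) = -1/356667. Expand this rational in ℤ_19: compute digits iteratively via d_i = x_i mod 19, x_{i+1} = (x_i − d_i)/19. The first 7 digits are (1, 0, 0, 14, 2, 0, 6).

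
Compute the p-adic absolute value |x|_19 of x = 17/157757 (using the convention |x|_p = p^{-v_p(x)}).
|17/157757|_19 = 6859

Step 1 — compute v_19(x) by factoring powers of 19 out of the numerator and denominator: v_19(17/157757) = -3. Step 2 — apply |x|_p = p^{-v_p(x)} = 19^{3} = 6859.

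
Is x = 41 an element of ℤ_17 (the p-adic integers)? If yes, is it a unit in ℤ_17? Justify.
x ∈ ℤ_17^× (unit); v_17(x) = 0

ℤ_17 = {x ∈ ℚ_17 : v_17(x) ≥ 0} and ℤ_17^× = {x ∈ ℤ_17 : v_17(x) = 0}. Here v_17(41) = v_17(num) − v_17(den) = 0; compare against these criteria.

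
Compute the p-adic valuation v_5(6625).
v_5(6625) = 3

v_5(n) is the largest exponent k such that 5^k divides n. Factor out: 6625 = 5^3 · 53. (Sign doesn't affect v_p.) So v_5(6625) = 3.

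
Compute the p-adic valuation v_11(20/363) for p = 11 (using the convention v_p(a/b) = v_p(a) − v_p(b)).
v_11(20/363) = -2

Factor powers of 11 from the numerator and denominator of the reduced fraction: 20 = 11^0 · 20 and 363 = 11^2 · 3. Apply v_p(a/b) = v_p(a) − v_p(b): v_11(20/363) = 0 − 2 = -2.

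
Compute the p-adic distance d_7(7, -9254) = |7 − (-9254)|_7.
d_7(7, -9254) = 1/343

Step 1 — x − y = 7 − (-9254) = 9261. Step 2 — v_7(9261) = 3 (factor: 9261 = (7^3 · 27); the sign does not affect v_p). Step 3 — |x − y|_7 = 7^{-3} = 1/343.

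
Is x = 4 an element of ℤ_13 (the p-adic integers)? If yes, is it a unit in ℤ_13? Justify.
x ∈ ℤ_13^× (unit); v_13(x) = 0

ℤ_13 = {x ∈ ℚ_13 : v_13(x) ≥ 0} and ℤ_13^× = {x ∈ ℤ_13 : v_13(x) = 0}. Here v_13(4) = v_13(num) − v_13(den) = 0; compare against these criteria.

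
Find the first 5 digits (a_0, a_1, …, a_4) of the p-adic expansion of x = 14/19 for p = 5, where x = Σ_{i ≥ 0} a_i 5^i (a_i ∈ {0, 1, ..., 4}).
(a_0, …, a_4) = (1, 1, 4, 1, 2)

v_5(14/19) = 0 (numerator and denominator both coprime to 5), so x ∈ ℤ_5^×. Compute digits iteratively via a_i = x_i mod 5, x_{i+1} = (x_i − a_i)/5, with x_0 = x:
  x_0 = 14/19;  a_0 = 1;  x_1 = (x_0 − 1)/5 = -1/19
  x_1 = -1/19;  a_1 = 1;  x_2 = (x_1 − 1)/5 = -4/19
  x_2 = -4/19;  a_2 = 4;  x_3 = (x_2 − 4)/5 = -16/19
  x_3 = -16/19;  a_3 = 1;  x_4 = (x_3 − 1)/5 = -7/19
  x_4 = -7/19;  a_4 = 2;  x_5 = (x_4 − 2)/5 = -9/19
Digits: (1, 1, 4, 1, 2).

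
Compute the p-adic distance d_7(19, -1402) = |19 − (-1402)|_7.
d_7(19, -1402) = 1/49

Step 1 — x − y = 19 − (-1402) = 1421. Step 2 — v_7(1421) = 2 (factor: 1421 = (7^2 · 29); the sign does not affect v_p). Step 3 — |x − y|_7 = 7^{-2} = 1/49.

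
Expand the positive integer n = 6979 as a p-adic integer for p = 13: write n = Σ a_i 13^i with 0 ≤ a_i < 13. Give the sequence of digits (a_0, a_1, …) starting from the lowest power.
(a_0, a_1, …) = (11, 3, 2, 3)

Repeated division by 13 gives the digits low-to-high: 6979 = 11 + 3·13^1 + 2·13^2 + 3·13^3. Digit sequence: (11, 3, 2, 3).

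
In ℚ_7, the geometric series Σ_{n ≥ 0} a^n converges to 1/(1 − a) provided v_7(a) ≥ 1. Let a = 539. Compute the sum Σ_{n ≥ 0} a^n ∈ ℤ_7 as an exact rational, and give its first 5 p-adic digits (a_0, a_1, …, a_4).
Σ a^n = 1/(1 − a) = -1/538;  first 5 digits = (1, 0, 4, 1, 2)

v_7(a) = 2 ≥ 1, so the series converges in ℤ_7 to 1/(1 − a) = 1/(1 − 539) = -1/538. Expand this rational in ℤ_7: compute digits iteratively via d_i = x_i mod 7, x_{i+1} = (x_i − d_i)/7. The first 5 digits are (1, 0, 4, 1, 2).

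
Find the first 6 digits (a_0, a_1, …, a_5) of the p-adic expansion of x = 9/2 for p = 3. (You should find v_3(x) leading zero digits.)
(a_0, …, a_5) = (0, 0, 2, 1, 1, 1)

v_3(9/2) = 2, so a_0 = ... = a_1 = 0. Factor out: x = 3^2 · u with u = 1/2 a unit in ℤ_3. Expand u iteratively via a_{v+i} = u_i mod 3, u_{i+1} = (u_i − a_{v+i})/3:
  u_0 = 1/2;  a_2 = 2;  u_1 = (u_0 − 2)/3 = -1/2
  u_1 = -1/2;  a_3 = 1;  u_2 = (u_1 − 1)/3 = -1/2
  u_2 = -1/2;  a_4 = 1;  u_3 = (u_2 − 1)/3 = -1/2
  u_3 = -1/2;  a_5 = 1;  u_4 = (u_3 − 1)/3 = -1/2
Digits: (0, 0, 2, 1, 1, 1).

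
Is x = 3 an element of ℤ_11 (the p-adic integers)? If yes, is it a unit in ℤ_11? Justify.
x ∈ ℤ_11^× (unit); v_11(x) = 0

ℤ_11 = {x ∈ ℚ_11 : v_11(x) ≥ 0} and ℤ_11^× = {x ∈ ℤ_11 : v_11(x) = 0}. Here v_11(3) = v_11(num) − v_11(den) = 0; compare against these criteria.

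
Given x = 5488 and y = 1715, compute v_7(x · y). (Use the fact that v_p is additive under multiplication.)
v_7(9411920) = 6

v_p(x) = 3 (factor: 5488 = 7^3 · 16); v_p(y) = 3 (factor: 1715 = 7^3 · 5). Additivity: v_p(xy) = v_p(x) + v_p(y) = 3 + 3 = 6. (Direct check: xy = 9411920 = 7^6 · (80).)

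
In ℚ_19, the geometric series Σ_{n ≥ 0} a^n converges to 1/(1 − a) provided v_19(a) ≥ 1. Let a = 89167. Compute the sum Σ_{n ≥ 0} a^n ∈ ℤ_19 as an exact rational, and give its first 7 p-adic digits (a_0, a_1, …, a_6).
Σ a^n = 1/(1 − a) = -1/89166;  first 7 digits = (1, 0, 0, 13, 0, 0, 17)

v_19(a) = 3 ≥ 1, so the series converges in ℤ_19 to 1/(1 − a) = 1/(1 − 89167) = -1/89166. Expand this rational in ℤ_19: compute digits iteratively via d_i = x_i mod 19, x_{i+1} = (x_i − d_i)/19. The first 7 digits are (1, 0, 0, 13, 0, 0, 17).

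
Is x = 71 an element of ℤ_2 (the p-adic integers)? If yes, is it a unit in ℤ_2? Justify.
x ∈ ℤ_2^× (unit); v_2(x) = 0

ℤ_2 = {x ∈ ℚ_2 : v_2(x) ≥ 0} and ℤ_2^× = {x ∈ ℤ_2 : v_2(x) = 0}. Here v_2(71) = v_2(num) − v_2(den) = 0; compare against these criteria.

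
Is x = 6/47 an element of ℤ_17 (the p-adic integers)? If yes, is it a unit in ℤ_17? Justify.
x ∈ ℤ_17^× (unit); v_17(x) = 0

ℤ_17 = {x ∈ ℚ_17 : v_17(x) ≥ 0} and ℤ_17^× = {x ∈ ℤ_17 : v_17(x) = 0}. Here v_17(6/47) = v_17(num) − v_17(den) = 0; compare against these criteria.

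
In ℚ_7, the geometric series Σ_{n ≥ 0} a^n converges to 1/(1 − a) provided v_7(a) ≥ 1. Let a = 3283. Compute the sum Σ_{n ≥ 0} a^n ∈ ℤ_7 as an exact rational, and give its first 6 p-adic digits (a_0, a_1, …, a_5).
Σ a^n = 1/(1 − a) = -1/3282;  first 6 digits = (1, 0, 4, 2, 3, 4)

v_7(a) = 2 ≥ 1, so the series converges in ℤ_7 to 1/(1 − a) = 1/(1 − 3283) = -1/3282. Expand this rational in ℤ_7: compute digits iteratively via d_i = x_i mod 7, x_{i+1} = (x_i − d_i)/7. The first 6 digits are (1, 0, 4, 2, 3, 4).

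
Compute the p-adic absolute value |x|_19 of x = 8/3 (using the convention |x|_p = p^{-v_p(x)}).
|8/3|_19 = 1

Step 1 — compute v_19(x) by factoring powers of 19 out of the numerator and denominator: v_19(8/3) = 0. Step 2 — apply |x|_p = p^{-v_p(x)} = 19^{0} = 1.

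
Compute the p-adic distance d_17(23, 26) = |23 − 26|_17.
d_17(23, 26) = 1

Step 1 — x − y = 23 − 26 = -3. Step 2 — v_17(-3) = 0 (factor: -3 = −(17^0 · 3); the sign does not affect v_p). Step 3 — |x − y|_17 = 17^{0} = 1.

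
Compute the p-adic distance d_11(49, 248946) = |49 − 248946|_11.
d_11(49, 248946) = 1/14641

Step 1 — x − y = 49 − 248946 = -248897. Step 2 — v_11(-248897) = 4 (factor: -248897 = −(11^4 · 17); the sign does not affect v_p). Step 3 — |x − y|_11 = 11^{-4} = 1/14641.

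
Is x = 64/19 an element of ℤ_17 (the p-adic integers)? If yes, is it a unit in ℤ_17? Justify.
x ∈ ℤ_17^× (unit); v_17(x) = 0

ℤ_17 = {x ∈ ℚ_17 : v_17(x) ≥ 0} and ℤ_17^× = {x ∈ ℤ_17 : v_17(x) = 0}. Here v_17(64/19) = v_17(num) − v_17(den) = 0; compare against these criteria.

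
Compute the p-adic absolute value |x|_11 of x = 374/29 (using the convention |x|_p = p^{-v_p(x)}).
|374/29|_11 = 1/11

Step 1 — compute v_11(x) by factoring powers of 11 out of the numerator and denominator: v_11(374/29) = 1. Step 2 — apply |x|_p = p^{-v_p(x)} = 11^{-1} = 1/11.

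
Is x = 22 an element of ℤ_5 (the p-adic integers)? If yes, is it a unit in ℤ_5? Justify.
x ∈ ℤ_5^× (unit); v_5(x) = 0

ℤ_5 = {x ∈ ℚ_5 : v_5(x) ≥ 0} and ℤ_5^× = {x ∈ ℤ_5 : v_5(x) = 0}. Here v_5(22) = v_5(num) − v_5(den) = 0; compare against these criteria.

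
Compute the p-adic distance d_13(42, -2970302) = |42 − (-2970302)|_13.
d_13(42, -2970302) = 1/371293

Step 1 — x − y = 42 − (-2970302) = 2970344. Step 2 — v_13(2970344) = 5 (factor: 2970344 = (13^5 · 8); the sign does not affect v_p). Step 3 — |x − y|_13 = 13^{-5} = 1/371293.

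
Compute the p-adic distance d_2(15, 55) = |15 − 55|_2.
d_2(15, 55) = 1/8

Step 1 — x − y = 15 − 55 = -40. Step 2 — v_2(-40) = 3 (factor: -40 = −(2^3 · 5); the sign does not affect v_p). Step 3 — |x − y|_2 = 2^{-3} = 1/8.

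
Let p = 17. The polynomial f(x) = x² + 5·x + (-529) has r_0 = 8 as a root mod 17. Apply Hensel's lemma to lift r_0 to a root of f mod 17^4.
r_3 = 64778 (mod 83521)

Hensel: r_{i+1} = r_i − f(r_i)·(f′(r_i))^{-1} mod 17^{i+2}, f′(x) = 2x + 5. Iterate:
  r_0 = 8 (mod 17)
  r_1 = 42 (mod 289)
  r_2 = 909 (mod 4913)
  r_3 = 64778 (mod 83521)
Final: r = 64778 satisfies f(r) ≡ 0 mod 17^4.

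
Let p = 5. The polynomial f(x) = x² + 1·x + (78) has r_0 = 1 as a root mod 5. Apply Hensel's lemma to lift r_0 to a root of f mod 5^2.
r_1 = 16 (mod 25)

Hensel: r_{i+1} = r_i − f(r_i)·(f′(r_i))^{-1} mod 5^{i+2}, f′(x) = 2x + 1. Iterate:
  r_0 = 1 (mod 5)
  r_1 = 16 (mod 25)
Final: r = 16 satisfies f(r) ≡ 0 mod 5^2.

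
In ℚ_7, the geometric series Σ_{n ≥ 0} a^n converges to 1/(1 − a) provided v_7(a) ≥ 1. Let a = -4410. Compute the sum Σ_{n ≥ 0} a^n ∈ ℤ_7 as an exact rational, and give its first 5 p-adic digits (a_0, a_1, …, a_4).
Σ a^n = 1/(1 − a) = 1/4411;  first 5 digits = (1, 0, 1, 1, 6)

v_7(a) = 2 ≥ 1, so the series converges in ℤ_7 to 1/(1 − a) = 1/(1 − (-4410)) = 1/4411. Expand this rational in ℤ_7: compute digits iteratively via d_i = x_i mod 7, x_{i+1} = (x_i − d_i)/7. The first 5 digits are (1, 0, 1, 1, 6).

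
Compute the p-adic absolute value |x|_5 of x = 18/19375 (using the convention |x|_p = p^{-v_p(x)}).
|18/19375|_5 = 625

Step 1 — compute v_5(x) by factoring powers of 5 out of the numerator and denominator: v_5(18/19375) = -4. Step 2 — apply |x|_p = p^{-v_p(x)} = 5^{4} = 625.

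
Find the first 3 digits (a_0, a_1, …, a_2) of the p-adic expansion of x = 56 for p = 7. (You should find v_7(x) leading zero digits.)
(a_0, …, a_2) = (0, 1, 1)

v_7(56) = 1, so a_0 = ... = a_0 = 0. Factor out: x = 7^1 · u with u = 8 a unit in ℤ_7. Expand u iteratively via a_{v+i} = u_i mod 7, u_{i+1} = (u_i − a_{v+i})/7:
  u_0 = 8;  a_1 = 1;  u_1 = (u_0 − 1)/7 = 1
  u_1 = 1;  a_2 = 1;  u_2 = (u_1 − 1)/7 = 0
Digits: (0, 1, 1).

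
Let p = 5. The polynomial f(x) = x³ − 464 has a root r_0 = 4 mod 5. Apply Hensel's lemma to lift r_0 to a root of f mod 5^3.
r_2 = 54 (mod 125)

Hensel: r_{i+1} = r_i − f(r_i)/f′(r_i) mod 5^{i+2}, where f′(x) = 3x². Iterate:
  r_0 = 4 (mod 5)
  r_1 = 4 (mod 25)
  r_2 = 54 (mod 125)
Final: r = 54 with f(r) ≡ 0 mod 5^3.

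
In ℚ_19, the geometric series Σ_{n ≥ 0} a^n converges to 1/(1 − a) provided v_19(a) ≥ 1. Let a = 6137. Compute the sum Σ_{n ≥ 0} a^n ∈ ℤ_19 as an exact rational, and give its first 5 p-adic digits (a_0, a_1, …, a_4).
Σ a^n = 1/(1 − a) = -1/6136;  first 5 digits = (1, 0, 17, 0, 4)

v_19(a) = 2 ≥ 1, so the series converges in ℤ_19 to 1/(1 − a) = 1/(1 − 6137) = -1/6136. Expand this rational in ℤ_19: compute digits iteratively via d_i = x_i mod 19, x_{i+1} = (x_i − d_i)/19. The first 5 digits are (1, 0, 17, 0, 4).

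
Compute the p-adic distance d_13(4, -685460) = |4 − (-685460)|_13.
d_13(4, -685460) = 1/28561

Step 1 — x − y = 4 − (-685460) = 685464. Step 2 — v_13(685464) = 4 (factor: 685464 = (13^4 · 24); the sign does not affect v_p). Step 3 — |x − y|_13 = 13^{-4} = 1/28561.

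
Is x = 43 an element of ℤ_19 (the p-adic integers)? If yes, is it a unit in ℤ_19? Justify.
x ∈ ℤ_19^× (unit); v_19(x) = 0

ℤ_19 = {x ∈ ℚ_19 : v_19(x) ≥ 0} and ℤ_19^× = {x ∈ ℤ_19 : v_19(x) = 0}. Here v_19(43) = v_19(num) − v_19(den) = 0; compare against these criteria.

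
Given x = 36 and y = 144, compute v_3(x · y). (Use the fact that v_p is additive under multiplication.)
v_3(5184) = 4

v_p(x) = 2 (factor: 36 = 3^2 · 4); v_p(y) = 2 (factor: 144 = 3^2 · 16). Additivity: v_p(xy) = v_p(x) + v_p(y) = 2 + 2 = 4. (Direct check: xy = 5184 = 3^4 · (64).)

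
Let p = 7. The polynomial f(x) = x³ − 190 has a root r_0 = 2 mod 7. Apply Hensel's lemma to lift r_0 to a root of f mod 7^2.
r_1 = 9 (mod 49)

Hensel: r_{i+1} = r_i − f(r_i)/f′(r_i) mod 7^{i+2}, where f′(x) = 3x². Iterate:
  r_0 = 2 (mod 7)
  r_1 = 9 (mod 49)
Final: r = 9 with f(r) ≡ 0 mod 7^2.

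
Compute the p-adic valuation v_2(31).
v_2(31) = 0

v_2(n) is the largest exponent k such that 2^k divides n. Factor out: 31 = 2^0 · 31. (Sign doesn't affect v_p.) So v_2(31) = 0.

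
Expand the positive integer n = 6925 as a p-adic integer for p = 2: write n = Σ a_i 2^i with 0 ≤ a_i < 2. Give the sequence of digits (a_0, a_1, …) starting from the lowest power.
(a_0, a_1, …) = (1, 0, 1, 1, 0, 0, 0, 0, 1, 1, 0, 1, 1)

Repeated division by 2 gives the digits low-to-high: 6925 = 1 + 1·2^2 + 1·2^3 + 1·2^8 + 1·2^9 + 1·2^11 + 1·2^12. Digit sequence: (1, 0, 1, 1, 0, 0, 0, 0, 1, 1, 0, 1, 1).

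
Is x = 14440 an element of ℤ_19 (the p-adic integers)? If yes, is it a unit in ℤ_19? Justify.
x ∈ ℤ_19 but not a unit; v_19(x) = 2 > 0

ℤ_19 = {x ∈ ℚ_19 : v_19(x) ≥ 0} and ℤ_19^× = {x ∈ ℤ_19 : v_19(x) = 0}. Here v_19(14440) = v_19(num) − v_19(den) = 2; compare against these criteria.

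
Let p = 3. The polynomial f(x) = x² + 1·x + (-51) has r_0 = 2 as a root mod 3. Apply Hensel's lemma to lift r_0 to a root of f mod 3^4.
r_3 = 11 (mod 81)

Hensel: r_{i+1} = r_i − f(r_i)·(f′(r_i))^{-1} mod 3^{i+2}, f′(x) = 2x + 1. Iterate:
  r_0 = 2 (mod 3)
  r_1 = 2 (mod 9)
  r_2 = 11 (mod 27)
  r_3 = 11 (mod 81)
Final: r = 11 satisfies f(r) ≡ 0 mod 3^4.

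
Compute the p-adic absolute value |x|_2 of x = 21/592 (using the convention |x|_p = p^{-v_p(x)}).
|21/592|_2 = 16

Step 1 — compute v_2(x) by factoring powers of 2 out of the numerator and denominator: v_2(21/592) = -4. Step 2 — apply |x|_p = p^{-v_p(x)} = 2^{4} = 16.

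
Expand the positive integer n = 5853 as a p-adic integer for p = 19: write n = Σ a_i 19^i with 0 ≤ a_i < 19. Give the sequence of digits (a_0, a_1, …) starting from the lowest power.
(a_0, a_1, …) = (1, 4, 16)

Repeated division by 19 gives the digits low-to-high: 5853 = 1 + 4·19^1 + 16·19^2. Digit sequence: (1, 4, 16).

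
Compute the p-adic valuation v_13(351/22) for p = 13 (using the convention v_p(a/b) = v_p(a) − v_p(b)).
v_13(351/22) = 1

Factor powers of 13 from the numerator and denominator of the reduced fraction: 351 = 13^1 · 27 and 22 = 13^0 · 22. Apply v_p(a/b) = v_p(a) − v_p(b): v_13(351/22) = 1 − 0 = 1.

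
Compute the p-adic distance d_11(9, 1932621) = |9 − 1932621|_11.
d_11(9, 1932621) = 1/161051

Step 1 — x − y = 9 − 1932621 = -1932612. Step 2 — v_11(-1932612) = 5 (factor: -1932612 = −(11^5 · 12); the sign does not affect v_p). Step 3 — |x − y|_11 = 11^{-5} = 1/161051.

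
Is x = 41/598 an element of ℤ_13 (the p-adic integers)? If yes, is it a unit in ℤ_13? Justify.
x ∉ ℤ_13 (v_13(x) = -1 < 0)

ℤ_13 = {x ∈ ℚ_13 : v_13(x) ≥ 0} and ℤ_13^× = {x ∈ ℤ_13 : v_13(x) = 0}. Here v_13(41/598) = v_13(num) − v_13(den) = -1; compare against these criteria.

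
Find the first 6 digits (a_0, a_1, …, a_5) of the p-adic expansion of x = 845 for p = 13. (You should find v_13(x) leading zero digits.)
(a_0, …, a_5) = (0, 0, 5, 0, 0, 0)

v_13(845) = 2, so a_0 = ... = a_1 = 0. Factor out: x = 13^2 · u with u = 5 a unit in ℤ_13. Expand u iteratively via a_{v+i} = u_i mod 13, u_{i+1} = (u_i − a_{v+i})/13:
  u_0 = 5;  a_2 = 5;  u_1 = (u_0 − 5)/13 = 0
  u_1 = 0;  a_3 = 0;  u_2 = (u_1 − 0)/13 = 0
  u_2 = 0;  a_4 = 0;  u_3 = (u_2 − 0)/13 = 0
  u_3 = 0;  a_5 = 0;  u_4 = (u_3 − 0)/13 = 0
Digits: (0, 0, 5, 0, 0, 0).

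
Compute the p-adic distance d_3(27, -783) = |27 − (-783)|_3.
d_3(27, -783) = 1/81

Step 1 — x − y = 27 − (-783) = 810. Step 2 — v_3(810) = 4 (factor: 810 = (3^4 · 10); the sign does not affect v_p). Step 3 — |x − y|_3 = 3^{-4} = 1/81.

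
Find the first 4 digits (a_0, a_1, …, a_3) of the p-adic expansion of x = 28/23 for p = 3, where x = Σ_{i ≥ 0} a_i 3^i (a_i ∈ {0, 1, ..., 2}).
(a_0, …, a_3) = (2, 0, 2, 1)

v_3(28/23) = 0 (numerator and denominator both coprime to 3), so x ∈ ℤ_3^×. Compute digits iteratively via a_i = x_i mod 3, x_{i+1} = (x_i − a_i)/3, with x_0 = x:
  x_0 = 28/23;  a_0 = 2;  x_1 = (x_0 − 2)/3 = -6/23
  x_1 = -6/23;  a_1 = 0;  x_2 = (x_1 − 0)/3 = -2/23
  x_2 = -2/23;  a_2 = 2;  x_3 = (x_2 − 2)/3 = -16/23
  x_3 = -16/23;  a_3 = 1;  x_4 = (x_3 − 1)/3 = -13/23
Digits: (2, 0, 2, 1).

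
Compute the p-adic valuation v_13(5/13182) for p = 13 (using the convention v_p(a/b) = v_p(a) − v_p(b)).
v_13(5/13182) = -3

Factor powers of 13 from the numerator and denominator of the reduced fraction: 5 = 13^0 · 5 and 13182 = 13^3 · 6. Apply v_p(a/b) = v_p(a) − v_p(b): v_13(5/13182) = 0 − 3 = -3.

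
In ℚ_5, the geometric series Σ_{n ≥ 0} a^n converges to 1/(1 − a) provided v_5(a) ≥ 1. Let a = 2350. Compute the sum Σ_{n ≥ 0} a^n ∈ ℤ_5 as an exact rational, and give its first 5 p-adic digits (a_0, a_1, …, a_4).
Σ a^n = 1/(1 − a) = -1/2349;  first 5 digits = (1, 0, 4, 3, 4)

v_5(a) = 2 ≥ 1, so the series converges in ℤ_5 to 1/(1 − a) = 1/(1 − 2350) = -1/2349. Expand this rational in ℤ_5: compute digits iteratively via d_i = x_i mod 5, x_{i+1} = (x_i − d_i)/5. The first 5 digits are (1, 0, 4, 3, 4).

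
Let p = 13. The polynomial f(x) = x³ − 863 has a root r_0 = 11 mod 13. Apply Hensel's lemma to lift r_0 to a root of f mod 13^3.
r_2 = 1324 (mod 2197)

Hensel: r_{i+1} = r_i − f(r_i)/f′(r_i) mod 13^{i+2}, where f′(x) = 3x². Iterate:
  r_0 = 11 (mod 13)
  r_1 = 141 (mod 169)
  r_2 = 1324 (mod 2197)
Final: r = 1324 with f(r) ≡ 0 mod 13^3.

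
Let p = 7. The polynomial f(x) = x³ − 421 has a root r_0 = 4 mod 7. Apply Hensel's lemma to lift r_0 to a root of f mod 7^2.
r_1 = 39 (mod 49)

Hensel: r_{i+1} = r_i − f(r_i)/f′(r_i) mod 7^{i+2}, where f′(x) = 3x². Iterate:
  r_0 = 4 (mod 7)
  r_1 = 39 (mod 49)
Final: r = 39 with f(r) ≡ 0 mod 7^2.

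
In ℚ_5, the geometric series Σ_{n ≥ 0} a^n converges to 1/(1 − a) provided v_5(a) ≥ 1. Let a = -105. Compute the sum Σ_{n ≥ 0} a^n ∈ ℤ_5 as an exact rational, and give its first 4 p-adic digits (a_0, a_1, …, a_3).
Σ a^n = 1/(1 − a) = 1/106;  first 4 digits = (1, 4, 1, 1)

v_5(a) = 1 ≥ 1, so the series converges in ℤ_5 to 1/(1 − a) = 1/(1 − (-105)) = 1/106. Expand this rational in ℤ_5: compute digits iteratively via d_i = x_i mod 5, x_{i+1} = (x_i − d_i)/5. The first 4 digits are (1, 4, 1, 1).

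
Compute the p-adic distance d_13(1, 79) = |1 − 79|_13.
d_13(1, 79) = 1/13

Step 1 — x − y = 1 − 79 = -78. Step 2 — v_13(-78) = 1 (factor: -78 = −(13^1 · 6); the sign does not affect v_p). Step 3 — |x − y|_13 = 13^{-1} = 1/13.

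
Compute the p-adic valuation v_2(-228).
v_2(-228) = 2

v_2(n) is the largest exponent k such that 2^k divides n. Factor out: -228 = -2^2 · 57. (Sign doesn't affect v_p.) So v_2(-228) = 2.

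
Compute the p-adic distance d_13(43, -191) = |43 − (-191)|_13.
d_13(43, -191) = 1/13

Step 1 — x − y = 43 − (-191) = 234. Step 2 — v_13(234) = 1 (factor: 234 = (13^1 · 18); the sign does not affect v_p). Step 3 — |x − y|_13 = 13^{-1} = 1/13.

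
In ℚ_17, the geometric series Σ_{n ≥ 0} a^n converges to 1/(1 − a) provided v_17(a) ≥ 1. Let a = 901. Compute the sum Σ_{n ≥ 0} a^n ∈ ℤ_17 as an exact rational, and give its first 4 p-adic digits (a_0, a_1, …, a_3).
Σ a^n = 1/(1 − a) = -1/900;  first 4 digits = (1, 2, 7, 3)

v_17(a) = 1 ≥ 1, so the series converges in ℤ_17 to 1/(1 − a) = 1/(1 − 901) = -1/900. Expand this rational in ℤ_17: compute digits iteratively via d_i = x_i mod 17, x_{i+1} = (x_i − d_i)/17. The first 4 digits are (1, 2, 7, 3).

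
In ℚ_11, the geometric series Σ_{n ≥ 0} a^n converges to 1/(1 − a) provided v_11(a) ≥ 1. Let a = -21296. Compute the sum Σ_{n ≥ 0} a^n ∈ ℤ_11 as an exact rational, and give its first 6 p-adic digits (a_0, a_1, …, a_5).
Σ a^n = 1/(1 − a) = 1/21297;  first 6 digits = (1, 0, 0, 6, 9, 10)

v_11(a) = 3 ≥ 1, so the series converges in ℤ_11 to 1/(1 − a) = 1/(1 − (-21296)) = 1/21297. Expand this rational in ℤ_11: compute digits iteratively via d_i = x_i mod 11, x_{i+1} = (x_i − d_i)/11. The first 6 digits are (1, 0, 0, 6, 9, 10).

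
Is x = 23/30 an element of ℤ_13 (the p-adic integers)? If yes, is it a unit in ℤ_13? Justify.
x ∈ ℤ_13^× (unit); v_13(x) = 0

ℤ_13 = {x ∈ ℚ_13 : v_13(x) ≥ 0} and ℤ_13^× = {x ∈ ℤ_13 : v_13(x) = 0}. Here v_13(23/30) = v_13(num) − v_13(den) = 0; compare against these criteria.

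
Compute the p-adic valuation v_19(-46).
v_19(-46) = 0

v_19(n) is the largest exponent k such that 19^k divides n. Factor out: -46 = -19^0 · 46. (Sign doesn't affect v_p.) So v_19(-46) = 0.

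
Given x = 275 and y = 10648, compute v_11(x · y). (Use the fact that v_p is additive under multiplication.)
v_11(2928200) = 4

v_p(x) = 1 (factor: 275 = 11^1 · 25); v_p(y) = 3 (factor: 10648 = 11^3 · 8). Additivity: v_p(xy) = v_p(x) + v_p(y) = 1 + 3 = 4. (Direct check: xy = 2928200 = 11^4 · (200).)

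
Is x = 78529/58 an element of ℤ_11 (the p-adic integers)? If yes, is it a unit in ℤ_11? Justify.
x ∈ ℤ_11 but not a unit; v_11(x) = 3 > 0

ℤ_11 = {x ∈ ℚ_11 : v_11(x) ≥ 0} and ℤ_11^× = {x ∈ ℤ_11 : v_11(x) = 0}. Here v_11(78529/58) = v_11(num) − v_11(den) = 3; compare against these criteria.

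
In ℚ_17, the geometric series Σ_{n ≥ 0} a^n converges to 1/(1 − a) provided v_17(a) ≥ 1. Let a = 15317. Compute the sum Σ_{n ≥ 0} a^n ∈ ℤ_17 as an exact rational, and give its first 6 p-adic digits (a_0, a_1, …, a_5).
Σ a^n = 1/(1 − a) = -1/15316;  first 6 digits = (1, 0, 2, 3, 4, 12)

v_17(a) = 2 ≥ 1, so the series converges in ℤ_17 to 1/(1 − a) = 1/(1 − 15317) = -1/15316. Expand this rational in ℤ_17: compute digits iteratively via d_i = x_i mod 17, x_{i+1} = (x_i − d_i)/17. The first 6 digits are (1, 0, 2, 3, 4, 12).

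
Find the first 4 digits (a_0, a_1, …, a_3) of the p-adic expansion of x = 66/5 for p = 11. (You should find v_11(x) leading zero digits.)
(a_0, …, a_3) = (0, 10, 8, 8)

v_11(66/5) = 1, so a_0 = ... = a_0 = 0. Factor out: x = 11^1 · u with u = 6/5 a unit in ℤ_11. Expand u iteratively via a_{v+i} = u_i mod 11, u_{i+1} = (u_i − a_{v+i})/11:
  u_0 = 6/5;  a_1 = 10;  u_1 = (u_0 − 10)/11 = -4/5
  u_1 = -4/5;  a_2 = 8;  u_2 = (u_1 − 8)/11 = -4/5
  u_2 = -4/5;  a_3 = 8;  u_3 = (u_2 − 8)/11 = -4/5
Digits: (0, 10, 8, 8).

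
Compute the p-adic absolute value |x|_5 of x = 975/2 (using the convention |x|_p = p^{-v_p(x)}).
|975/2|_5 = 1/25

Step 1 — compute v_5(x) by factoring powers of 5 out of the numerator and denominator: v_5(975/2) = 2. Step 2 — apply |x|_p = p^{-v_p(x)} = 5^{-2} = 1/25.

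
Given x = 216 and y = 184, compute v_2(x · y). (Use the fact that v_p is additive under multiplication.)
v_2(39744) = 6

v_p(x) = 3 (factor: 216 = 2^3 · 27); v_p(y) = 3 (factor: 184 = 2^3 · 23). Additivity: v_p(xy) = v_p(x) + v_p(y) = 3 + 3 = 6. (Direct check: xy = 39744 = 2^6 · (621).)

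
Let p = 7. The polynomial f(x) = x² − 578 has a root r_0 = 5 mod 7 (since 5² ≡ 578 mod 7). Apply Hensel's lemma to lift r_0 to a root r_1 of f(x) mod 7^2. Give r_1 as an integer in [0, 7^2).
r_1 = 26 (mod 49)

Hensel's recurrence: r_{i+1} = r_i − f(r_i)·(f′(r_i))^{-1} mod 7^{i+2}, with f′(x) = 2x. Iterate:
  r_0 = 5 (mod 7)
  r_1 = 26 (mod 49)
Final: r_1 = 26, and one checks f(r_1) ≡ 0 mod 7^2.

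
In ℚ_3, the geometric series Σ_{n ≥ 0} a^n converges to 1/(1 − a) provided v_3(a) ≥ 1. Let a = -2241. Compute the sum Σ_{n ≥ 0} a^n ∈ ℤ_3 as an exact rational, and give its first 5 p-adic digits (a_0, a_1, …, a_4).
Σ a^n = 1/(1 − a) = 1/2242;  first 5 digits = (1, 0, 0, 1, 2)

v_3(a) = 3 ≥ 1, so the series converges in ℤ_3 to 1/(1 − a) = 1/(1 − (-2241)) = 1/2242. Expand this rational in ℤ_3: compute digits iteratively via d_i = x_i mod 3, x_{i+1} = (x_i − d_i)/3. The first 5 digits are (1, 0, 0, 1, 2).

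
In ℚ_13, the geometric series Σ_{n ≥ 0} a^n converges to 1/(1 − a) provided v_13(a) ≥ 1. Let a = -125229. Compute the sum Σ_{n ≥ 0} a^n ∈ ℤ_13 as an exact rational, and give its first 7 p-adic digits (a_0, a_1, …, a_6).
Σ a^n = 1/(1 − a) = 1/125230;  first 7 digits = (1, 0, 0, 8, 8, 12, 11)

v_13(a) = 3 ≥ 1, so the series converges in ℤ_13 to 1/(1 − a) = 1/(1 − (-125229)) = 1/125230. Expand this rational in ℤ_13: compute digits iteratively via d_i = x_i mod 13, x_{i+1} = (x_i − d_i)/13. The first 7 digits are (1, 0, 0, 8, 8, 12, 11).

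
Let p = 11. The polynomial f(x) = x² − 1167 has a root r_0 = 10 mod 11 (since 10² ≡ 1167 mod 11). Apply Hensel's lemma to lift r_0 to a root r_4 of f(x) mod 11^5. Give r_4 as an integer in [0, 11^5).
r_4 = 123441 (mod 161051)

Hensel's recurrence: r_{i+1} = r_i − f(r_i)·(f′(r_i))^{-1} mod 11^{i+2}, with f′(x) = 2x. Iterate:
  r_0 = 10 (mod 11)
  r_1 = 21 (mod 121)
  r_2 = 989 (mod 1331)
  r_3 = 6313 (mod 14641)
  r_4 = 123441 (mod 161051)
Final: r_4 = 123441, and one checks f(r_4) ≡ 0 mod 11^5.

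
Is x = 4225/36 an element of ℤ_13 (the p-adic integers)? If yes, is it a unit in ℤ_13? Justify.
x ∈ ℤ_13 but not a unit; v_13(x) = 2 > 0

ℤ_13 = {x ∈ ℚ_13 : v_13(x) ≥ 0} and ℤ_13^× = {x ∈ ℤ_13 : v_13(x) = 0}. Here v_13(4225/36) = v_13(num) − v_13(den) = 2; compare against these criteria.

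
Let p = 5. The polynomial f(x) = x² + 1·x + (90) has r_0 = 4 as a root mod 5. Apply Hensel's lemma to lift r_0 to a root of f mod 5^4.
r_3 = 564 (mod 625)

Hensel: r_{i+1} = r_i − f(r_i)·(f′(r_i))^{-1} mod 5^{i+2}, f′(x) = 2x + 1. Iterate:
  r_0 = 4 (mod 5)
  r_1 = 14 (mod 25)
  r_2 = 64 (mod 125)
  r_3 = 564 (mod 625)
Final: r = 564 satisfies f(r) ≡ 0 mod 5^4.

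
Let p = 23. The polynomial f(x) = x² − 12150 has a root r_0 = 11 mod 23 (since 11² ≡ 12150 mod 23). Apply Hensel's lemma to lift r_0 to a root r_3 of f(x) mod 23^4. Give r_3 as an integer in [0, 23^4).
r_3 = 217039 (mod 279841)

Hensel's recurrence: r_{i+1} = r_i − f(r_i)·(f′(r_i))^{-1} mod 23^{i+2}, with f′(x) = 2x. Iterate:
  r_0 = 11 (mod 23)
  r_1 = 149 (mod 529)
  r_2 = 10200 (mod 12167)
  r_3 = 217039 (mod 279841)
Final: r_3 = 217039, and one checks f(r_3) ≡ 0 mod 23^4.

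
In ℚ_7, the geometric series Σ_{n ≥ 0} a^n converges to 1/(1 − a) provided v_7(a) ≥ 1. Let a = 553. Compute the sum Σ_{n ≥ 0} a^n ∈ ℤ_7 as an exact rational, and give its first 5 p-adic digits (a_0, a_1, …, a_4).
Σ a^n = 1/(1 − a) = -1/552;  first 5 digits = (1, 2, 1, 5, 3)

v_7(a) = 1 ≥ 1, so the series converges in ℤ_7 to 1/(1 − a) = 1/(1 − 553) = -1/552. Expand this rational in ℤ_7: compute digits iteratively via d_i = x_i mod 7, x_{i+1} = (x_i − d_i)/7. The first 5 digits are (1, 2, 1, 5, 3).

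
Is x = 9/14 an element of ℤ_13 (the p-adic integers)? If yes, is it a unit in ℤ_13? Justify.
x ∈ ℤ_13^× (unit); v_13(x) = 0

ℤ_13 = {x ∈ ℚ_13 : v_13(x) ≥ 0} and ℤ_13^× = {x ∈ ℤ_13 : v_13(x) = 0}. Here v_13(9/14) = v_13(num) − v_13(den) = 0; compare against these criteria.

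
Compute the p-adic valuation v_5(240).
v_5(240) = 1

v_5(n) is the largest exponent k such that 5^k divides n. Factor out: 240 = 5^1 · 48. (Sign doesn't affect v_p.) So v_5(240) = 1.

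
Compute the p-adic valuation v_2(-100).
v_2(-100) = 2

v_2(n) is the largest exponent k such that 2^k divides n. Factor out: -100 = -2^2 · 25. (Sign doesn't affect v_p.) So v_2(-100) = 2.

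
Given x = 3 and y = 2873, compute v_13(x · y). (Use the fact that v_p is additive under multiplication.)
v_13(8619) = 2

v_p(x) = 0 (factor: 3 = 13^0 · 3); v_p(y) = 2 (factor: 2873 = 13^2 · 17). Additivity: v_p(xy) = v_p(x) + v_p(y) = 0 + 2 = 2. (Direct check: xy = 8619 = 13^2 · (51).)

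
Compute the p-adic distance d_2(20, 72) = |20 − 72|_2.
d_2(20, 72) = 1/4

Step 1 — x − y = 20 − 72 = -52. Step 2 — v_2(-52) = 2 (factor: -52 = −(2^2 · 13); the sign does not affect v_p). Step 3 — |x − y|_2 = 2^{-2} = 1/4.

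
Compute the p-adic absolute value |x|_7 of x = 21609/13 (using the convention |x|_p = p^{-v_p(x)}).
|21609/13|_7 = 1/2401

Step 1 — compute v_7(x) by factoring powers of 7 out of the numerator and denominator: v_7(21609/13) = 4. Step 2 — apply |x|_p = p^{-v_p(x)} = 7^{-4} = 1/2401.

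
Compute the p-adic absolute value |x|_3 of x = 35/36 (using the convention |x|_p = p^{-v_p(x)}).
|35/36|_3 = 9

Step 1 — compute v_3(x) by factoring powers of 3 out of the numerator and denominator: v_3(35/36) = -2. Step 2 — apply |x|_p = p^{-v_p(x)} = 3^{2} = 9.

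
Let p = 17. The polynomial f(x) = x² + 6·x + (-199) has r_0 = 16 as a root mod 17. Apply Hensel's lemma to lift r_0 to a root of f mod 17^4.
r_3 = 5541 (mod 83521)

Hensel: r_{i+1} = r_i − f(r_i)·(f′(r_i))^{-1} mod 17^{i+2}, f′(x) = 2x + 6. Iterate:
  r_0 = 16 (mod 17)
  r_1 = 50 (mod 289)
  r_2 = 628 (mod 4913)
  r_3 = 5541 (mod 83521)
Final: r = 5541 satisfies f(r) ≡ 0 mod 17^4.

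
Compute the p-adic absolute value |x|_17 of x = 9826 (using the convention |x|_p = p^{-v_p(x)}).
|9826|_17 = 1/4913

Step 1 — compute v_17(x) by factoring powers of 17 out of the numerator and denominator: v_17(9826) = 3. Step 2 — apply |x|_p = p^{-v_p(x)} = 17^{-3} = 1/4913.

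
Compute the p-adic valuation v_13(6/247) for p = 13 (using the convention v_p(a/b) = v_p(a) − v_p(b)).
v_13(6/247) = -1

Factor powers of 13 from the numerator and denominator of the reduced fraction: 6 = 13^0 · 6 and 247 = 13^1 · 19. Apply v_p(a/b) = v_p(a) − v_p(b): v_13(6/247) = 0 − 1 = -1.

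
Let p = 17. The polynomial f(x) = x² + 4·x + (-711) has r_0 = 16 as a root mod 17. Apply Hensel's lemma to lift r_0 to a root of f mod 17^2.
r_1 = 67 (mod 289)

Hensel: r_{i+1} = r_i − f(r_i)·(f′(r_i))^{-1} mod 17^{i+2}, f′(x) = 2x + 4. Iterate:
  r_0 = 16 (mod 17)
  r_1 = 67 (mod 289)
Final: r = 67 satisfies f(r) ≡ 0 mod 17^2.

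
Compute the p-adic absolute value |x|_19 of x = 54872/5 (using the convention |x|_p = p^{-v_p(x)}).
|54872/5|_19 = 1/6859

Step 1 — compute v_19(x) by factoring powers of 19 out of the numerator and denominator: v_19(54872/5) = 3. Step 2 — apply |x|_p = p^{-v_p(x)} = 19^{-3} = 1/6859.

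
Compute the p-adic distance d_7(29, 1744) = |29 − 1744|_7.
d_7(29, 1744) = 1/343

Step 1 — x − y = 29 − 1744 = -1715. Step 2 — v_7(-1715) = 3 (factor: -1715 = −(7^3 · 5); the sign does not affect v_p). Step 3 — |x − y|_7 = 7^{-3} = 1/343.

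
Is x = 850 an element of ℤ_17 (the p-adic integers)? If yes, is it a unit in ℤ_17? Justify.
x ∈ ℤ_17 but not a unit; v_17(x) = 1 > 0

ℤ_17 = {x ∈ ℚ_17 : v_17(x) ≥ 0} and ℤ_17^× = {x ∈ ℤ_17 : v_17(x) = 0}. Here v_17(850) = v_17(num) − v_17(den) = 1; compare against these criteria.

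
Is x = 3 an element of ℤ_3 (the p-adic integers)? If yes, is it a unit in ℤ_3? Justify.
x ∈ ℤ_3 but not a unit; v_3(x) = 1 > 0

ℤ_3 = {x ∈ ℚ_3 : v_3(x) ≥ 0} and ℤ_3^× = {x ∈ ℤ_3 : v_3(x) = 0}. Here v_3(3) = v_3(num) − v_3(den) = 1; compare against these criteria.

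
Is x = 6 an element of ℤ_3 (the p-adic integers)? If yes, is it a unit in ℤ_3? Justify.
x ∈ ℤ_3 but not a unit; v_3(x) = 1 > 0

ℤ_3 = {x ∈ ℚ_3 : v_3(x) ≥ 0} and ℤ_3^× = {x ∈ ℤ_3 : v_3(x) = 0}. Here v_3(6) = v_3(num) − v_3(den) = 1; compare against these criteria.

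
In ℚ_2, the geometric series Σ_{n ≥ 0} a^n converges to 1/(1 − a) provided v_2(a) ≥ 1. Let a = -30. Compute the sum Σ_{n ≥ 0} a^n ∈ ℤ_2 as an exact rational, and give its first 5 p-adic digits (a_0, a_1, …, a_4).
Σ a^n = 1/(1 − a) = 1/31;  first 5 digits = (1, 1, 1, 1, 1)

v_2(a) = 1 ≥ 1, so the series converges in ℤ_2 to 1/(1 − a) = 1/(1 − (-30)) = 1/31. Expand this rational in ℤ_2: compute digits iteratively via d_i = x_i mod 2, x_{i+1} = (x_i − d_i)/2. The first 5 digits are (1, 1, 1, 1, 1).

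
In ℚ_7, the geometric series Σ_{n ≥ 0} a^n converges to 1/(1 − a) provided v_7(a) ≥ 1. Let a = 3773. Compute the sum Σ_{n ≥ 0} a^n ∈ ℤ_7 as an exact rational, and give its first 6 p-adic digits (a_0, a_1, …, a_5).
Σ a^n = 1/(1 − a) = -1/3772;  first 6 digits = (1, 0, 0, 4, 1, 0)

v_7(a) = 3 ≥ 1, so the series converges in ℤ_7 to 1/(1 − a) = 1/(1 − 3773) = -1/3772. Expand this rational in ℤ_7: compute digits iteratively via d_i = x_i mod 7, x_{i+1} = (x_i − d_i)/7. The first 6 digits are (1, 0, 0, 4, 1, 0).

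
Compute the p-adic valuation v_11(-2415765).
v_11(-2415765) = 5

v_11(n) is the largest exponent k such that 11^k divides n. Factor out: -2415765 = -11^5 · 15. (Sign doesn't affect v_p.) So v_11(-2415765) = 5.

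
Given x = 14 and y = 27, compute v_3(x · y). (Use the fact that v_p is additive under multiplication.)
v_3(378) = 3

v_p(x) = 0 (factor: 14 = 3^0 · 14); v_p(y) = 3 (factor: 27 = 3^3 · 1). Additivity: v_p(xy) = v_p(x) + v_p(y) = 0 + 3 = 3. (Direct check: xy = 378 = 3^3 · (14).)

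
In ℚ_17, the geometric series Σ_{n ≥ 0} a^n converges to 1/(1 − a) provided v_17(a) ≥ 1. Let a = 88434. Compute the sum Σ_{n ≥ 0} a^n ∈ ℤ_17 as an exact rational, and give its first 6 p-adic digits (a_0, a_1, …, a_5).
Σ a^n = 1/(1 − a) = -1/88433;  first 6 digits = (1, 0, 0, 1, 1, 0)

v_17(a) = 3 ≥ 1, so the series converges in ℤ_17 to 1/(1 − a) = 1/(1 − 88434) = -1/88433. Expand this rational in ℤ_17: compute digits iteratively via d_i = x_i mod 17, x_{i+1} = (x_i − d_i)/17. The first 6 digits are (1, 0, 0, 1, 1, 0).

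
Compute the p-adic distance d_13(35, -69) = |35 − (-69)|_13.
d_13(35, -69) = 1/13

Step 1 — x − y = 35 − (-69) = 104. Step 2 — v_13(104) = 1 (factor: 104 = (13^1 · 8); the sign does not affect v_p). Step 3 — |x − y|_13 = 13^{-1} = 1/13.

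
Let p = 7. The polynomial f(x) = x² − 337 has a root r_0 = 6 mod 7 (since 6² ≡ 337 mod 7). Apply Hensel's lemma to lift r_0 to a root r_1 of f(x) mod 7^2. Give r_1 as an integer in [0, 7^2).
r_1 = 27 (mod 49)

Hensel's recurrence: r_{i+1} = r_i − f(r_i)·(f′(r_i))^{-1} mod 7^{i+2}, with f′(x) = 2x. Iterate:
  r_0 = 6 (mod 7)
  r_1 = 27 (mod 49)
Final: r_1 = 27, and one checks f(r_1) ≡ 0 mod 7^2.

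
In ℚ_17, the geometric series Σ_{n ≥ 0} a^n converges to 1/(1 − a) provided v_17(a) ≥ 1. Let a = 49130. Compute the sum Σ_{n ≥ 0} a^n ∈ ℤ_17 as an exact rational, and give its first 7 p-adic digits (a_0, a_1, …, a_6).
Σ a^n = 1/(1 − a) = -1/49129;  first 7 digits = (1, 0, 0, 10, 0, 0, 15)

v_17(a) = 3 ≥ 1, so the series converges in ℤ_17 to 1/(1 − a) = 1/(1 − 49130) = -1/49129. Expand this rational in ℤ_17: compute digits iteratively via d_i = x_i mod 17, x_{i+1} = (x_i − d_i)/17. The first 7 digits are (1, 0, 0, 10, 0, 0, 15).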